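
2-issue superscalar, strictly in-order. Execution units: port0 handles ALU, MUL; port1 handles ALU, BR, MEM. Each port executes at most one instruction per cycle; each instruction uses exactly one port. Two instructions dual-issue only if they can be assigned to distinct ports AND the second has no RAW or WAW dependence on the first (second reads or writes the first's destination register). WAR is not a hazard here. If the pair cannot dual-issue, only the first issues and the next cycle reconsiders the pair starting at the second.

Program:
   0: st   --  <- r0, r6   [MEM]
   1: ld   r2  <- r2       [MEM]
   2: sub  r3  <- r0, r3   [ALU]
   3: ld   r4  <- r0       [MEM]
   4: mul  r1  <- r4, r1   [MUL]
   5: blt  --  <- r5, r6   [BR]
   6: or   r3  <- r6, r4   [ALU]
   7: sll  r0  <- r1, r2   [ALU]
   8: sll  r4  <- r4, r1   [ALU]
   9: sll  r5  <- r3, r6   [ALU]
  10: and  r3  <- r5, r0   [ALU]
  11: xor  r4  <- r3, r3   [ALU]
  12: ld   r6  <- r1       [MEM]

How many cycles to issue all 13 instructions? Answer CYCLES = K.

#0 head=0: st.MEM i0 no-port MEM/MEM
#1 head=1: ld.MEM/sub.ALU i1/i2 dual
#2 head=3: ld.MEM i3 RAW r4
#3 head=4: mul.MUL/blt.BR i4/i5 dual
#4 head=6: or.ALU/sll.ALU i6/i7 dual
#5 head=8: sll.ALU/sll.ALU i8/i9 dual
#6 head=10: and.ALU i10 RAW r3
#7 head=11: xor.ALU/ld.MEM i11/i12 dual

CYCLES = 8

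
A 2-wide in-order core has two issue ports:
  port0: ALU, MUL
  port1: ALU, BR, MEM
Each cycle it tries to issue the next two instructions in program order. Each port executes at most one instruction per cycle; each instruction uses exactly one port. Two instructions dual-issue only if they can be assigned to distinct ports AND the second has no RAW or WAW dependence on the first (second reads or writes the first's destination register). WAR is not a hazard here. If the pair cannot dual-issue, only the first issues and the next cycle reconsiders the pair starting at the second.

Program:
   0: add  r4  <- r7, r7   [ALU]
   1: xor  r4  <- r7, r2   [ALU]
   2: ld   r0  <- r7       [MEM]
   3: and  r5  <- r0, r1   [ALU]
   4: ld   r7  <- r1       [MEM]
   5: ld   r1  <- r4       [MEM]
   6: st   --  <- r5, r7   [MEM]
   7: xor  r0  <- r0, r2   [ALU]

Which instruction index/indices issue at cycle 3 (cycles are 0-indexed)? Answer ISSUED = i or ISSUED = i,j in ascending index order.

ISSUED = 5

t=0 i0:add ; WAW r4
t=1 i1+i2:xor+ld ; pair
t=2 i3+i4:and+ld ; pair
t=3 i5:ld ; no-port MEM/MEM
t=4 i6+i7:st+xor ; pair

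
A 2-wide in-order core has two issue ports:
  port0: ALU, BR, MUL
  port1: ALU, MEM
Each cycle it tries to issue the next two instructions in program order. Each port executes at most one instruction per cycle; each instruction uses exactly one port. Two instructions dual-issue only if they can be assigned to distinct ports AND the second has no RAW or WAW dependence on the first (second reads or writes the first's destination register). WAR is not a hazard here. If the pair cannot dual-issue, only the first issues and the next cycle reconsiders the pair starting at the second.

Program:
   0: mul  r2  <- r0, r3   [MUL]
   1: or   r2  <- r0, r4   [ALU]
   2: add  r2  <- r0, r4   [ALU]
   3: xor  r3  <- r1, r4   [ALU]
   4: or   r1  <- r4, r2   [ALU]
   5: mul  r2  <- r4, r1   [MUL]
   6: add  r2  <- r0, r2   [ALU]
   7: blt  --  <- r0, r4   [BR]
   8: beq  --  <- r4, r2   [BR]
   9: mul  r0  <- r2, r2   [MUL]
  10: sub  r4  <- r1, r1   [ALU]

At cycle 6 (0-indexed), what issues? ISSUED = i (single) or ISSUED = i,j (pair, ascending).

ISSUED = 8

[0] i0  mul  -- WAW r2
[1] i1  or  -- WAW r2
[2] i2&i3  add/xor  -- pair
[3] i4  or  -- RAW r1
[4] i5  mul  -- RAW+WAW r2
[5] i6&i7  add/blt  -- pair
[6] i8  beq  -- no-port BR/MUL
[7] i9&i10  mul/sub  -- pair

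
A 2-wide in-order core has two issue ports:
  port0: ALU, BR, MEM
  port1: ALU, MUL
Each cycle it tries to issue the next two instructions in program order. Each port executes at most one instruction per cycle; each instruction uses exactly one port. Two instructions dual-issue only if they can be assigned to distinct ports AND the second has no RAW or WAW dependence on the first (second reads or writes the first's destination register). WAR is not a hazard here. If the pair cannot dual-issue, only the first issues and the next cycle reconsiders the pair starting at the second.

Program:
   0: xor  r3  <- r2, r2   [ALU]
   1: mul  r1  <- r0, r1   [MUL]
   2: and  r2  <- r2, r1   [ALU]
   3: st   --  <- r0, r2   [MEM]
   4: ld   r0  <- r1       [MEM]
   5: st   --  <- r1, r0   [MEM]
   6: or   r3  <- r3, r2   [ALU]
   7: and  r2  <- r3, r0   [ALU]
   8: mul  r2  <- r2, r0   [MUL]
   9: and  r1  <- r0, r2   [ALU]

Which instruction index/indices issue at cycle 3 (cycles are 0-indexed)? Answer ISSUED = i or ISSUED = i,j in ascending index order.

0. xor.ALU/mul.MUL @i0+i1  | 2-wide
1. and.ALU @i2  | RAW r2
2. st.MEM @i3  | no-port MEM/MEM
3. ld.MEM @i4  | no-port MEM/MEM
4. st.MEM/or.ALU @i5+i6  | 2-wide
5. and.ALU @i7  | RAW+WAW r2
6. mul.MUL @i8  | RAW r2
7. and.ALU @i9  | tail

ISSUED = 4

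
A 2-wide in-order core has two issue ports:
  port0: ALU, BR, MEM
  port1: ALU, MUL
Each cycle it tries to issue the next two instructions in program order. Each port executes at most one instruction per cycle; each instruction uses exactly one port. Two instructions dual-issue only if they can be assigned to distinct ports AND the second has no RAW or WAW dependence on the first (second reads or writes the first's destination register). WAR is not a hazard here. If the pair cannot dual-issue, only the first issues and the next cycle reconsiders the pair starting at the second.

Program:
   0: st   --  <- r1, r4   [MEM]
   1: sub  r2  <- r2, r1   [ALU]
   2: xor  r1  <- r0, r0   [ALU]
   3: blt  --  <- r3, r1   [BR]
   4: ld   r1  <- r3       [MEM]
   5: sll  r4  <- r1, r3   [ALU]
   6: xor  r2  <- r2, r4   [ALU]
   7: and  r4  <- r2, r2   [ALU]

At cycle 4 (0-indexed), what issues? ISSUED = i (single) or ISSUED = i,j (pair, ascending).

[0] i0,i1  st/sub  -- pair
[1] i2  xor  -- RAW r1
[2] i3  blt  -- no-port BR/MEM
[3] i4  ld  -- RAW r1
[4] i5  sll  -- RAW r4
[5] i6  xor  -- RAW r2
[6] i7  and  -- tail

ISSUED = 5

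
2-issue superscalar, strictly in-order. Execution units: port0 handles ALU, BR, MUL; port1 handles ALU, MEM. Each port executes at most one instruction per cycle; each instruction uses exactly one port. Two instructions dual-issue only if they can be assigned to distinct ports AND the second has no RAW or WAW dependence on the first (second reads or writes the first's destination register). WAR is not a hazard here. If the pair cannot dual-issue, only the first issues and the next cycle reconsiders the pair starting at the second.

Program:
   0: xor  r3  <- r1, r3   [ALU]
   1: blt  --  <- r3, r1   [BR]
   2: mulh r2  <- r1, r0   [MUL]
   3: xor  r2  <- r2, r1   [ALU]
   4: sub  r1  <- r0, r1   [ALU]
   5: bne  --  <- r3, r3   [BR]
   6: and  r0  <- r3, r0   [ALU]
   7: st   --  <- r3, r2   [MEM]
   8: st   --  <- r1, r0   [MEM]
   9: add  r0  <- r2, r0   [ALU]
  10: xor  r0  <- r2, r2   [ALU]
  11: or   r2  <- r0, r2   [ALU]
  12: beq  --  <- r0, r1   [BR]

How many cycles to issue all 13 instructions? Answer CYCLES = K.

t=0 i0:xor ; RAW r3
t=1 i1:blt ; no-port BR/MUL
t=2 i2:mulh ; RAW+WAW r2
t=3 i3+i4:xor+sub ; dual
t=4 i5+i6:bne+and ; dual
t=5 i7:st ; no-port MEM/MEM
t=6 i8+i9:st+add ; dual
t=7 i10:xor ; RAW r0
t=8 i11+i12:or+beq ; dual

CYCLES = 9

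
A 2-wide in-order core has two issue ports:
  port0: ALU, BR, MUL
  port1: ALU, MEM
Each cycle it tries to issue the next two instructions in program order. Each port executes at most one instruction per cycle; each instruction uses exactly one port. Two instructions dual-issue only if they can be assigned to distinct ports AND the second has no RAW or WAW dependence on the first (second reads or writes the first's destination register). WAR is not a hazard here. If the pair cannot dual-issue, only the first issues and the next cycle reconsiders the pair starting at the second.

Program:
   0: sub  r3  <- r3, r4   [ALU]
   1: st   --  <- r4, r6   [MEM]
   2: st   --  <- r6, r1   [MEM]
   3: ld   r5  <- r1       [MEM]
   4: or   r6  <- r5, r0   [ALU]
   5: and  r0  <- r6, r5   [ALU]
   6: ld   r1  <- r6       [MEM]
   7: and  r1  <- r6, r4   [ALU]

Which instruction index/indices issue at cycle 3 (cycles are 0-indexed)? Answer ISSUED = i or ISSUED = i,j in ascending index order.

ISSUED = 4

[0] i0,i1  sub st  -- pair
[1] i2  st  -- no-port MEM/MEM
[2] i3  ld  -- RAW r5
[3] i4  or  -- RAW r6
[4] i5,i6  and ld  -- pair
[5] i7  and  -- tail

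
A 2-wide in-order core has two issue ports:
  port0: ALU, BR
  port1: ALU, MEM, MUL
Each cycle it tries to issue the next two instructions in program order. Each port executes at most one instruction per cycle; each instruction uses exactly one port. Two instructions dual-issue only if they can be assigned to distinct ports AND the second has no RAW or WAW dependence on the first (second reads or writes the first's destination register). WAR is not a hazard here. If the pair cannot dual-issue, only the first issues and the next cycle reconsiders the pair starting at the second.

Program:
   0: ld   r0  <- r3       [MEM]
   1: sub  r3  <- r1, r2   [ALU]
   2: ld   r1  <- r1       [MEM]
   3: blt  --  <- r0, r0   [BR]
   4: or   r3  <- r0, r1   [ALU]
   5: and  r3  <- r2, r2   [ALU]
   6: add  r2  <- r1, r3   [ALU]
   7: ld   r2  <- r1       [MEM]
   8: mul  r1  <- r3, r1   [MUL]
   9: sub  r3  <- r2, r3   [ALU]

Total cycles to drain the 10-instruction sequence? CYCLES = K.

CYCLES = 7

c0: i0,i1 ld.MEM;sub.ALU  dual
c1: i2,i3 ld.MEM;blt.BR  dual
c2: i4 or.ALU  WAW r3
c3: i5 and.ALU  RAW r3
c4: i6 add.ALU  WAW r2
c5: i7 ld.MEM  no-port MEM/MUL
c6: i8,i9 mul.MUL;sub.ALU  dual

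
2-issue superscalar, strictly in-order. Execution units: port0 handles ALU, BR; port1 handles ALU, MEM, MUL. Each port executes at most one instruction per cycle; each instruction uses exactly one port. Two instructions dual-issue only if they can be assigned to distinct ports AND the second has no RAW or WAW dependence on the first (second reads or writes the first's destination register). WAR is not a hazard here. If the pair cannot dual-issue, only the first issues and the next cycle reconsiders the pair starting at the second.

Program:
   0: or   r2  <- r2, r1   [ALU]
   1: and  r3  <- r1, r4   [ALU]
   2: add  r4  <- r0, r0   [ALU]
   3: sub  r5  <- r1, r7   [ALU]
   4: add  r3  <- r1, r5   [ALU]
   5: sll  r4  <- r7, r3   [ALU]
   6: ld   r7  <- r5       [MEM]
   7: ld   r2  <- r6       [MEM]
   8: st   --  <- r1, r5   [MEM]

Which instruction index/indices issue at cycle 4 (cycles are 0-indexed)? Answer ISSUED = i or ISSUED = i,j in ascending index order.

#0 head=0: or.ALU/and.ALU i0+i1 2-wide
#1 head=2: add.ALU/sub.ALU i2+i3 2-wide
#2 head=4: add.ALU i4 RAW r3
#3 head=5: sll.ALU/ld.MEM i5+i6 2-wide
#4 head=7: ld.MEM i7 no-port MEM/MEM
#5 head=8: st.MEM i8 tail

ISSUED = 7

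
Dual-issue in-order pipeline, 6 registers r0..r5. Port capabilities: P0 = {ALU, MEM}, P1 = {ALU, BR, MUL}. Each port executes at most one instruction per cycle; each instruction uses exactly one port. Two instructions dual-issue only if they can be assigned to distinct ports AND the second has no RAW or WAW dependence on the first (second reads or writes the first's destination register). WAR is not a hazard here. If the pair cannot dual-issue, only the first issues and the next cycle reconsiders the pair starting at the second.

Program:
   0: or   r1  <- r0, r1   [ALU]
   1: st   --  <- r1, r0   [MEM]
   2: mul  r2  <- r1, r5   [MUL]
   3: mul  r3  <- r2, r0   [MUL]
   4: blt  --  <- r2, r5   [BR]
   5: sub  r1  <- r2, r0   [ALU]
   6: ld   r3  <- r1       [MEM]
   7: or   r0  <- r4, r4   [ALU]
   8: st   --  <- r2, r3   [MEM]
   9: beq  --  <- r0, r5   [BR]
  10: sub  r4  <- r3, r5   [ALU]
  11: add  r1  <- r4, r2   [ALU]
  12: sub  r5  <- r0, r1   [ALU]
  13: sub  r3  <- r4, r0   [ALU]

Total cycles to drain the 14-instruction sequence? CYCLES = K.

CYCLES = 9

[0] i0  or.ALU  -- RAW r1
[1] i1,i2  st.MEM+mul.MUL  -- dual
[2] i3  mul.MUL  -- no-port MUL/BR
[3] i4,i5  blt.BR+sub.ALU  -- dual
[4] i6,i7  ld.MEM+or.ALU  -- dual
[5] i8,i9  st.MEM+beq.BR  -- dual
[6] i10  sub.ALU  -- RAW r4
[7] i11  add.ALU  -- RAW r1
[8] i12,i13  sub.ALU+sub.ALU  -- dual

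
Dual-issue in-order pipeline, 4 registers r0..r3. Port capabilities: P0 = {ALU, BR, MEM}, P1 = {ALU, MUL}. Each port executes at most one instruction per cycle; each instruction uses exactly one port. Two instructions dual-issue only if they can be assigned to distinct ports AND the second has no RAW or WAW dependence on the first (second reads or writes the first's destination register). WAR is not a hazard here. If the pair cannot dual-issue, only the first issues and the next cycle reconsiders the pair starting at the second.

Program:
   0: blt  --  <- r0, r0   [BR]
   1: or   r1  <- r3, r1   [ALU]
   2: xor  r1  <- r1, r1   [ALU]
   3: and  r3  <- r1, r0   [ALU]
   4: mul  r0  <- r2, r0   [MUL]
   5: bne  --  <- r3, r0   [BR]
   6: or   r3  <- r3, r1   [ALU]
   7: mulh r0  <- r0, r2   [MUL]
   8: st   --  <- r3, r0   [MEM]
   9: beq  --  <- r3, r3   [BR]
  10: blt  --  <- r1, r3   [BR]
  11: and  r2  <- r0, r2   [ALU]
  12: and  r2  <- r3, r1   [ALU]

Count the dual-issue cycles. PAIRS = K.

PAIRS = 4

c0: i0/i1 blt;or  pair
c1: i2 xor  RAW r1
c2: i3/i4 and;mul  pair
c3: i5/i6 bne;or  pair
c4: i7 mulh  RAW r0
c5: i8 st  no-port MEM/BR
c6: i9 beq  no-port BR/BR
c7: i10/i11 blt;and  pair
c8: i12 and  tail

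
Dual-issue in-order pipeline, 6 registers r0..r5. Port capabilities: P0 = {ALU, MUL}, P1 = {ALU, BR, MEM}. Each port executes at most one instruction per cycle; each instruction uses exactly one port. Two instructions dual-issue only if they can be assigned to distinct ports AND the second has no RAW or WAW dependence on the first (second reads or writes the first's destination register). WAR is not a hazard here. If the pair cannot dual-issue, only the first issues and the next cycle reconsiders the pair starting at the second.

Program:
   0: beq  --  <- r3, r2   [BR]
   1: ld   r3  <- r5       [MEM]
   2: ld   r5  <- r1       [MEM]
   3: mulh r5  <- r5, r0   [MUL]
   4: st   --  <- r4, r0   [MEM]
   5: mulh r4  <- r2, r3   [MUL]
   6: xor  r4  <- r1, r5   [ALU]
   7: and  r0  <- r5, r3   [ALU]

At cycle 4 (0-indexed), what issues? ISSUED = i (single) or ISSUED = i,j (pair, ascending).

ISSUED = 5

t=0 i0:beq.BR ; no-port BR/MEM
t=1 i1:ld.MEM ; no-port MEM/MEM
t=2 i2:ld.MEM ; RAW+WAW r5
t=3 i3&i4:mulh.MUL st.MEM ; 2-wide
t=4 i5:mulh.MUL ; WAW r4
t=5 i6&i7:xor.ALU and.ALU ; 2-wide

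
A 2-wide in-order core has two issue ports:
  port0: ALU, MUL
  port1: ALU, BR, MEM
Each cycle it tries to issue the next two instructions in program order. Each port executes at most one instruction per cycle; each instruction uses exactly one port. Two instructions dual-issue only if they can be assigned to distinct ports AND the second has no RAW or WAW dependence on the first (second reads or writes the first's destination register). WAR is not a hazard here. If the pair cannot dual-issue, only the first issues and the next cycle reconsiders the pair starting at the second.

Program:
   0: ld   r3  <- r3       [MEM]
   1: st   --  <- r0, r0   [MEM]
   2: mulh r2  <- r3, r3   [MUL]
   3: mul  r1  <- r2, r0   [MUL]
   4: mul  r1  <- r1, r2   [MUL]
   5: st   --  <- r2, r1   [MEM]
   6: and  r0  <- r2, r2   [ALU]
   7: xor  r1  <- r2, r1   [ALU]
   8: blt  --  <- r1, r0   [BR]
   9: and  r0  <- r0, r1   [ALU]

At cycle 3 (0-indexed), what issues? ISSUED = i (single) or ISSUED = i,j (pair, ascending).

ISSUED = 4

0. ld.MEM @i0  | no-port MEM/MEM
1. st.MEM mulh.MUL @i1,i2  | 2-wide
2. mul.MUL @i3  | no-port MUL/MUL
3. mul.MUL @i4  | RAW r1
4. st.MEM and.ALU @i5,i6  | 2-wide
5. xor.ALU @i7  | RAW r1
6. blt.BR and.ALU @i8,i9  | 2-wide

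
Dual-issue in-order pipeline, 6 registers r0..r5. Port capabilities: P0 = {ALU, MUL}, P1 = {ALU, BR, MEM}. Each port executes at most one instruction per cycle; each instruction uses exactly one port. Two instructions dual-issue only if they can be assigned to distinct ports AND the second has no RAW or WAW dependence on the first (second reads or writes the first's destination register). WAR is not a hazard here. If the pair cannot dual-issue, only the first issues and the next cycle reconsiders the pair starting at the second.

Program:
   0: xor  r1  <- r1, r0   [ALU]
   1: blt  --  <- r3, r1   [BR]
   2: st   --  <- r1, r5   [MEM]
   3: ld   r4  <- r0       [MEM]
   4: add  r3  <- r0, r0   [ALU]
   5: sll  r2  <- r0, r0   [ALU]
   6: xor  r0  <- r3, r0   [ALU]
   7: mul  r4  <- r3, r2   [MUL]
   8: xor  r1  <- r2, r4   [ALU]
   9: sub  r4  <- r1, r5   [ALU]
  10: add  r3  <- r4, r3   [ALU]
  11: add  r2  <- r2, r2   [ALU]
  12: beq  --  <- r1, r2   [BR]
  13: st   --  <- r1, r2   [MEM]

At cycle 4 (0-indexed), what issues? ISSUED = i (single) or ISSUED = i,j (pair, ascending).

ISSUED = 5,6

t=0 i0:xor.ALU ; RAW r1
t=1 i1:blt.BR ; no-port BR/MEM
t=2 i2:st.MEM ; no-port MEM/MEM
t=3 i3+i4:ld.MEM add.ALU ; 2-wide
t=4 i5+i6:sll.ALU xor.ALU ; 2-wide
t=5 i7:mul.MUL ; RAW r4
t=6 i8:xor.ALU ; RAW r1
t=7 i9:sub.ALU ; RAW r4
t=8 i10+i11:add.ALU add.ALU ; 2-wide
t=9 i12:beq.BR ; no-port BR/MEM
t=10 i13:st.MEM ; tail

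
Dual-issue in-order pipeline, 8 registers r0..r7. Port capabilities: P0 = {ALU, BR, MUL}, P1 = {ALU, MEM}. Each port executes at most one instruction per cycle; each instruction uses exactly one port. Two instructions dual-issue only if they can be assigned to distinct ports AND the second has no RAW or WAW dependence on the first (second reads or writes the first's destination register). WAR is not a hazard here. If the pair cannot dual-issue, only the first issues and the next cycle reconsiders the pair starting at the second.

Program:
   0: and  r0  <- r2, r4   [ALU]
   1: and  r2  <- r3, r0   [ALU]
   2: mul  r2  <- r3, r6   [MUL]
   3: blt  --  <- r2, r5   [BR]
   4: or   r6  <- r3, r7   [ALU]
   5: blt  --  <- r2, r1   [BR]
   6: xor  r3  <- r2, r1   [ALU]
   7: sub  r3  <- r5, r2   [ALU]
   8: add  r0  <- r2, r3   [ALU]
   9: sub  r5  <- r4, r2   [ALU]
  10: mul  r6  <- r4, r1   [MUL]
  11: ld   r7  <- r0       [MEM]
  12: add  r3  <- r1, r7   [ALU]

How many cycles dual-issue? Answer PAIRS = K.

t=0 i0:and.ALU ; RAW r0
t=1 i1:and.ALU ; WAW r2
t=2 i2:mul.MUL ; no-port MUL/BR
t=3 i3&i4:blt.BR/or.ALU ; dual
t=4 i5&i6:blt.BR/xor.ALU ; dual
t=5 i7:sub.ALU ; RAW r3
t=6 i8&i9:add.ALU/sub.ALU ; dual
t=7 i10&i11:mul.MUL/ld.MEM ; dual
t=8 i12:add.ALU ; tail

PAIRS = 4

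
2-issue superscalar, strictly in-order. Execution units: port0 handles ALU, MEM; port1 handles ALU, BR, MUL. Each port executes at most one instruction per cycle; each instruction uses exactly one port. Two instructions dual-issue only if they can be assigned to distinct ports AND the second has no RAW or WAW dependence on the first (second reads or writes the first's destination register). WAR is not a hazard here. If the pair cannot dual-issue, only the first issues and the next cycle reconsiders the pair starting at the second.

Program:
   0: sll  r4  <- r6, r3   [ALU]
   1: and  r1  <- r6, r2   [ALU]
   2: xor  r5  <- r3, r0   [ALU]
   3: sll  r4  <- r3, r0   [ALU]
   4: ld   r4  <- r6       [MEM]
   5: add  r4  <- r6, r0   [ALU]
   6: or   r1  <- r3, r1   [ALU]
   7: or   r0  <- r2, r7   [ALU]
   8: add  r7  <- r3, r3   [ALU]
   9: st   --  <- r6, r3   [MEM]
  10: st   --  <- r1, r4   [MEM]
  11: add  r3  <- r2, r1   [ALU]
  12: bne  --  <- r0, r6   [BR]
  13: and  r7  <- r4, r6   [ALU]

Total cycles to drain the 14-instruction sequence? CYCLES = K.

CYCLES = 8

t=0 i0+i1:sll.ALU/and.ALU ; pair
t=1 i2+i3:xor.ALU/sll.ALU ; pair
t=2 i4:ld.MEM ; WAW r4
t=3 i5+i6:add.ALU/or.ALU ; pair
t=4 i7+i8:or.ALU/add.ALU ; pair
t=5 i9:st.MEM ; no-port MEM/MEM
t=6 i10+i11:st.MEM/add.ALU ; pair
t=7 i12+i13:bne.BR/and.ALU ; pair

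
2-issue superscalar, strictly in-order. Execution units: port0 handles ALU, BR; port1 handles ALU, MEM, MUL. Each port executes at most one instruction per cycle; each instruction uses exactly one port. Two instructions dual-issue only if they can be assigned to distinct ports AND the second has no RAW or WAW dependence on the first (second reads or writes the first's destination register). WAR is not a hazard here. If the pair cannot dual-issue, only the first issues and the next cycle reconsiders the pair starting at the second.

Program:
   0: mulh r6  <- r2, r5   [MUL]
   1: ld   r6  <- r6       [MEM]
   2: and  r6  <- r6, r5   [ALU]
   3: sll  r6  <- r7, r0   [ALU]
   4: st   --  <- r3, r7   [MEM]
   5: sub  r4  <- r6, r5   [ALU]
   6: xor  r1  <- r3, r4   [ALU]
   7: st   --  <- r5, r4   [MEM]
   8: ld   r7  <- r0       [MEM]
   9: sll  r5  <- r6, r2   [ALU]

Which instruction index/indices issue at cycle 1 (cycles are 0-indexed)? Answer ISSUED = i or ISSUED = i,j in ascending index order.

ISSUED = 1

#0 head=0: mulh i0 no-port MUL/MEM
#1 head=1: ld i1 RAW+WAW r6
#2 head=2: and i2 WAW r6
#3 head=3: sll+st i3/i4 2-wide
#4 head=5: sub i5 RAW r4
#5 head=6: xor+st i6/i7 2-wide
#6 head=8: ld+sll i8/i9 2-wide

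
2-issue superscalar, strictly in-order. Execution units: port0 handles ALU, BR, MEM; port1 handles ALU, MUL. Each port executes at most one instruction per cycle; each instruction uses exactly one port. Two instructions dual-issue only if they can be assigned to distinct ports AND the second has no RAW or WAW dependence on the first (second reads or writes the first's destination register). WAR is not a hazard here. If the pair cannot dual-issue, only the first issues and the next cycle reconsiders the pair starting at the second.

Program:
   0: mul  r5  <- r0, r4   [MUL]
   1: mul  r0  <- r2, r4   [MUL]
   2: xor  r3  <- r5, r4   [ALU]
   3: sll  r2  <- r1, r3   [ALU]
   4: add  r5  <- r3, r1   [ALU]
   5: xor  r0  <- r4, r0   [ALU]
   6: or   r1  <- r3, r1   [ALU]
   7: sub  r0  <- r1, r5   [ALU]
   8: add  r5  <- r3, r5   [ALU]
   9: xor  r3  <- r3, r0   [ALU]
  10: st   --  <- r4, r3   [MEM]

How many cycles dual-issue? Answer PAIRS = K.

PAIRS = 4

0. mul.MUL @i0  | no-port MUL/MUL
1. mul.MUL xor.ALU @i1&i2  | dual
2. sll.ALU add.ALU @i3&i4  | dual
3. xor.ALU or.ALU @i5&i6  | dual
4. sub.ALU add.ALU @i7&i8  | dual
5. xor.ALU @i9  | RAW r3
6. st.MEM @i10  | tail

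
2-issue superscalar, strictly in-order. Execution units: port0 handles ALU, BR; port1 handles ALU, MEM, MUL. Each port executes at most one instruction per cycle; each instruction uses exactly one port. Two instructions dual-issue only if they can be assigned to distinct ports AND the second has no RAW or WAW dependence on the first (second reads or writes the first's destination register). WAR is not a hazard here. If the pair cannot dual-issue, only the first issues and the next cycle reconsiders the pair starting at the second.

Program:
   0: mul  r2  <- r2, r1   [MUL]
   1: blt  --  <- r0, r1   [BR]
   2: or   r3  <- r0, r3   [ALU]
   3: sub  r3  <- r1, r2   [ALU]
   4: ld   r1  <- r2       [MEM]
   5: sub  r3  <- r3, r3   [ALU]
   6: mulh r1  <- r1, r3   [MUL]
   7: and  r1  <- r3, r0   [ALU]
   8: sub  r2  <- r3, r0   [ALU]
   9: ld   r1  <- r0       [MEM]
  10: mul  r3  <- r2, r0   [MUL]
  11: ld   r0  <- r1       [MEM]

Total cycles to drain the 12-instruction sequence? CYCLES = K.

  cy0 -> i0+i1 (mul.MUL blt.BR) dual
  cy1 -> i2 (or.ALU) WAW r3
  cy2 -> i3+i4 (sub.ALU ld.MEM) dual
  cy3 -> i5 (sub.ALU) RAW r3
  cy4 -> i6 (mulh.MUL) WAW r1
  cy5 -> i7+i8 (and.ALU sub.ALU) dual
  cy6 -> i9 (ld.MEM) no-port MEM/MUL
  cy7 -> i10 (mul.MUL) no-port MUL/MEM
  cy8 -> i11 (ld.MEM) tail

CYCLES = 9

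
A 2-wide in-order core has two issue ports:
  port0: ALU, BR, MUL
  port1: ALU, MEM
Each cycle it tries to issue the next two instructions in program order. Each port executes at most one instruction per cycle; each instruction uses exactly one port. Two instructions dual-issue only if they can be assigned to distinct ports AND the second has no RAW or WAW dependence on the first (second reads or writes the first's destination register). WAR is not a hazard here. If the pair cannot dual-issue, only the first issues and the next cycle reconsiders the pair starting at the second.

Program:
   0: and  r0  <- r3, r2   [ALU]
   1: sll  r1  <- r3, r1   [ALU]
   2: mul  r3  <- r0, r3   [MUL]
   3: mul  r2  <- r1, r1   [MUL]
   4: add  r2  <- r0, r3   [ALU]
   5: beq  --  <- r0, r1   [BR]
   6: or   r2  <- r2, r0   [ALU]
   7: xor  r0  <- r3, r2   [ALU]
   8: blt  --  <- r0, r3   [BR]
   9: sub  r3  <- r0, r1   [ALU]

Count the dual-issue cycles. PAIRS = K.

PAIRS = 3

t=0 i0,i1:and.ALU sll.ALU ; dual
t=1 i2:mul.MUL ; no-port MUL/MUL
t=2 i3:mul.MUL ; WAW r2
t=3 i4,i5:add.ALU beq.BR ; dual
t=4 i6:or.ALU ; RAW r2
t=5 i7:xor.ALU ; RAW r0
t=6 i8,i9:blt.BR sub.ALU ; dual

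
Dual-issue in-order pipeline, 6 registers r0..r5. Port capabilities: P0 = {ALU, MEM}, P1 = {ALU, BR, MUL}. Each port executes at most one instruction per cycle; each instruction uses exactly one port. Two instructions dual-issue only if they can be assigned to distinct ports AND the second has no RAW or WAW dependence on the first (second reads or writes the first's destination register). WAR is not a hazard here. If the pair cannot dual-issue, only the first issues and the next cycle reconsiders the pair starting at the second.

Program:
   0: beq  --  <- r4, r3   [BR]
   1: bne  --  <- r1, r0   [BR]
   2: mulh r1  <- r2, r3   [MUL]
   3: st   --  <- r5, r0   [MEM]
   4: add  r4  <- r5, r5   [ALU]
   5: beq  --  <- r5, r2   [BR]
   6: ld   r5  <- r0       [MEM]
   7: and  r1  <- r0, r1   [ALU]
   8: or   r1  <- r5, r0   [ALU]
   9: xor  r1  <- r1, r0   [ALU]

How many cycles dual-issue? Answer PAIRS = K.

PAIRS = 3

  cy0 -> i0 (beq) no-port BR/BR
  cy1 -> i1 (bne) no-port BR/MUL
  cy2 -> i2,i3 (mulh;st) pair
  cy3 -> i4,i5 (add;beq) pair
  cy4 -> i6,i7 (ld;and) pair
  cy5 -> i8 (or) RAW+WAW r1
  cy6 -> i9 (xor) tail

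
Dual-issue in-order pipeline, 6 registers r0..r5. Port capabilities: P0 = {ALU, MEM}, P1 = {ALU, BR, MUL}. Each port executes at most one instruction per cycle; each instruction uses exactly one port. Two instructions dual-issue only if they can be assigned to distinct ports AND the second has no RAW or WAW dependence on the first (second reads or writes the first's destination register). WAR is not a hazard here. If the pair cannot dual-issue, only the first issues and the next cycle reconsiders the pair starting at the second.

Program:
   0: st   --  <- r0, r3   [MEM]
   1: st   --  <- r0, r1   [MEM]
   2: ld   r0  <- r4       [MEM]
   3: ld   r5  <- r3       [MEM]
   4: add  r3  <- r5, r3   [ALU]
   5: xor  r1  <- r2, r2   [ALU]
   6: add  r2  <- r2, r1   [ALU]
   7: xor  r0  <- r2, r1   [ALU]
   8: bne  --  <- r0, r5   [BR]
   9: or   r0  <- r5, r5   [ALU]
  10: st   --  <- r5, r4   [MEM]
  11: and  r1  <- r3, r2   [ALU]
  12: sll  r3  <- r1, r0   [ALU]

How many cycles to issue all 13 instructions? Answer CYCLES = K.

CYCLES = 10

0. st.MEM @i0  | no-port MEM/MEM
1. st.MEM @i1  | no-port MEM/MEM
2. ld.MEM @i2  | no-port MEM/MEM
3. ld.MEM @i3  | RAW r5
4. add.ALU xor.ALU @i4&i5  | pair
5. add.ALU @i6  | RAW r2
6. xor.ALU @i7  | RAW r0
7. bne.BR or.ALU @i8&i9  | pair
8. st.MEM and.ALU @i10&i11  | pair
9. sll.ALU @i12  | tail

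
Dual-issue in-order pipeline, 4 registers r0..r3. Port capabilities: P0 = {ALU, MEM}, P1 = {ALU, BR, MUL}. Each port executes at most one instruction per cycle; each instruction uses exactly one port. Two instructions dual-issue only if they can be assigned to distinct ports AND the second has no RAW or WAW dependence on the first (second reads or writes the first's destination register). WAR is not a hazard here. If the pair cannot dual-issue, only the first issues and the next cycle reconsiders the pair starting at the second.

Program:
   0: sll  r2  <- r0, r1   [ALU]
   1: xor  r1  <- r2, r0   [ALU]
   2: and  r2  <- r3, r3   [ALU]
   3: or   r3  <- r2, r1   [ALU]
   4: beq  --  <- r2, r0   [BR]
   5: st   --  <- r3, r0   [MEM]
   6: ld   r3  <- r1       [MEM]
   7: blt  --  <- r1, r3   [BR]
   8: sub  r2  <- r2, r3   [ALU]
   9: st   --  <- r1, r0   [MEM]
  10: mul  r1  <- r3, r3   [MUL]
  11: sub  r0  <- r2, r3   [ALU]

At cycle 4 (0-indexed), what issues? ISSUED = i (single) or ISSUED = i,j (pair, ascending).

ISSUED = 6

  cy0 -> i0 (sll) RAW r2
  cy1 -> i1,i2 (xor and) dual
  cy2 -> i3,i4 (or beq) dual
  cy3 -> i5 (st) no-port MEM/MEM
  cy4 -> i6 (ld) RAW r3
  cy5 -> i7,i8 (blt sub) dual
  cy6 -> i9,i10 (st mul) dual
  cy7 -> i11 (sub) tail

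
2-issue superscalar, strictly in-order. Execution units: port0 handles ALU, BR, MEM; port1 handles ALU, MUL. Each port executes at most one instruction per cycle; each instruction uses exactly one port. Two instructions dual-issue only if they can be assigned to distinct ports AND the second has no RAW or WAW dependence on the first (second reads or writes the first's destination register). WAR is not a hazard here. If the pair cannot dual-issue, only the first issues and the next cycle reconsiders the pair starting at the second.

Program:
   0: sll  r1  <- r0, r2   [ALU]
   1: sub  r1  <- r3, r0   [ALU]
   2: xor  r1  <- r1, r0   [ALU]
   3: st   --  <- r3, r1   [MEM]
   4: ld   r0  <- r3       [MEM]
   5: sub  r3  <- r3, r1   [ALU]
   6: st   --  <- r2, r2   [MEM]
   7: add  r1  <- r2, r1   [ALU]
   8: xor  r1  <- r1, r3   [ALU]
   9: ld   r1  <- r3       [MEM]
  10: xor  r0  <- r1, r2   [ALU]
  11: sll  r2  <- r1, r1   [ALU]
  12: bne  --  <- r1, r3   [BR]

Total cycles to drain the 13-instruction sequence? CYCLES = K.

0. sll.ALU @i0  | WAW r1
1. sub.ALU @i1  | RAW+WAW r1
2. xor.ALU @i2  | RAW r1
3. st.MEM @i3  | no-port MEM/MEM
4. ld.MEM;sub.ALU @i4+i5  | pair
5. st.MEM;add.ALU @i6+i7  | pair
6. xor.ALU @i8  | WAW r1
7. ld.MEM @i9  | RAW r1
8. xor.ALU;sll.ALU @i10+i11  | pair
9. bne.BR @i12  | tail

CYCLES = 10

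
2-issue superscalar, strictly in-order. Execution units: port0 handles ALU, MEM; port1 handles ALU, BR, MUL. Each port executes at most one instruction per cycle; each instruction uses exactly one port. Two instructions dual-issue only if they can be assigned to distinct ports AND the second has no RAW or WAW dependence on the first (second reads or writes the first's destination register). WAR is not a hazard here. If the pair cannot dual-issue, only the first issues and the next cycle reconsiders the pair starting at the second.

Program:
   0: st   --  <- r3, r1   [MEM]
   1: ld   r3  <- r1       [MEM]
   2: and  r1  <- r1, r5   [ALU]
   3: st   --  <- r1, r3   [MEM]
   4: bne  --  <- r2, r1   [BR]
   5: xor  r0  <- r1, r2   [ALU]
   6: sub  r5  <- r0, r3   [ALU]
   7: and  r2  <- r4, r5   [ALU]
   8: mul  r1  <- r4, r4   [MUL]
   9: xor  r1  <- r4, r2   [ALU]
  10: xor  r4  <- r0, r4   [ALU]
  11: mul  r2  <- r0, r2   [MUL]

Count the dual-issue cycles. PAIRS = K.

PAIRS = 4

t=0 i0:st.MEM ; no-port MEM/MEM
t=1 i1,i2:ld.MEM+and.ALU ; 2-wide
t=2 i3,i4:st.MEM+bne.BR ; 2-wide
t=3 i5:xor.ALU ; RAW r0
t=4 i6:sub.ALU ; RAW r5
t=5 i7,i8:and.ALU+mul.MUL ; 2-wide
t=6 i9,i10:xor.ALU+xor.ALU ; 2-wide
t=7 i11:mul.MUL ; tail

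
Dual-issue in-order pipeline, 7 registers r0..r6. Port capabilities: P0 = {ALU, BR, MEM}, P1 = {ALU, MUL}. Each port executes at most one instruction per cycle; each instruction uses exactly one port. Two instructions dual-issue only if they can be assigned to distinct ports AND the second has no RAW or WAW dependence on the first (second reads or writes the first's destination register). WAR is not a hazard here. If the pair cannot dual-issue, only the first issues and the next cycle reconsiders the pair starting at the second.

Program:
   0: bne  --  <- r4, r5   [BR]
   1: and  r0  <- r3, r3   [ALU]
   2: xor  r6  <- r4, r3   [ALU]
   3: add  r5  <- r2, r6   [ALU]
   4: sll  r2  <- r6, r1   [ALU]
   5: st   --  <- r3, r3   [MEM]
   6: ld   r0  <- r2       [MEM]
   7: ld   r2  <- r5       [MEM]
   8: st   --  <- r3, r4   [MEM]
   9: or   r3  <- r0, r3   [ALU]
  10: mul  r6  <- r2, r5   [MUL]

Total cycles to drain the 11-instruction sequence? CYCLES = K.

CYCLES = 8

  cy0 -> i0&i1 (bne+and) 2-wide
  cy1 -> i2 (xor) RAW r6
  cy2 -> i3&i4 (add+sll) 2-wide
  cy3 -> i5 (st) no-port MEM/MEM
  cy4 -> i6 (ld) no-port MEM/MEM
  cy5 -> i7 (ld) no-port MEM/MEM
  cy6 -> i8&i9 (st+or) 2-wide
  cy7 -> i10 (mul) tail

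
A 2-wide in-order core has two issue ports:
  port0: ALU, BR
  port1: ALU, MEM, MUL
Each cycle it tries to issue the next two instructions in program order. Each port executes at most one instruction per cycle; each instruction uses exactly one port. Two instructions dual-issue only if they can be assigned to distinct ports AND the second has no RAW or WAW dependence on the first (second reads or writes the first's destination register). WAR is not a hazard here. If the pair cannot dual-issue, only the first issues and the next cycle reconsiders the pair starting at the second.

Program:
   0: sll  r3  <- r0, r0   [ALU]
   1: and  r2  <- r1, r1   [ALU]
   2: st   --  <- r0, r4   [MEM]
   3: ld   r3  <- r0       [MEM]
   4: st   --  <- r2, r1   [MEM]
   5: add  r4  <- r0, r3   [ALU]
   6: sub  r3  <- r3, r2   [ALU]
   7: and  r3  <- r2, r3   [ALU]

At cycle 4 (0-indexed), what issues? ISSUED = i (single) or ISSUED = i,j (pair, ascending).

ISSUED = 6

[0] i0/i1  sll;and  -- pair
[1] i2  st  -- no-port MEM/MEM
[2] i3  ld  -- no-port MEM/MEM
[3] i4/i5  st;add  -- pair
[4] i6  sub  -- RAW+WAW r3
[5] i7  and  -- tail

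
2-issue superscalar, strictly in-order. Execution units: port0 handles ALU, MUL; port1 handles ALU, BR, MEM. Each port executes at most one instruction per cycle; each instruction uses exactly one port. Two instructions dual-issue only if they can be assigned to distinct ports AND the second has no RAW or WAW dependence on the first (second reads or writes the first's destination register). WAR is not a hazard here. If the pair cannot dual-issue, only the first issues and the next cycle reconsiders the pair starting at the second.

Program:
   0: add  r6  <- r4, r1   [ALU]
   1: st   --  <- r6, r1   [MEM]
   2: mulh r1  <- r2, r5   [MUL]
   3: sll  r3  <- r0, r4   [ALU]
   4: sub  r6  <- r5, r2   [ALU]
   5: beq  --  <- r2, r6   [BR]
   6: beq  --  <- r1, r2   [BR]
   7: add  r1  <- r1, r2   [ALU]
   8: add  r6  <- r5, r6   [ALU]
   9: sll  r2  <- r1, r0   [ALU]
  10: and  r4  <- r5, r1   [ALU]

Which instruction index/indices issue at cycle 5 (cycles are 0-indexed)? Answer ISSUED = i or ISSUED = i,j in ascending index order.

ISSUED = 8,9

t=0 i0:add ; RAW r6
t=1 i1/i2:st+mulh ; dual
t=2 i3/i4:sll+sub ; dual
t=3 i5:beq ; no-port BR/BR
t=4 i6/i7:beq+add ; dual
t=5 i8/i9:add+sll ; dual
t=6 i10:and ; tail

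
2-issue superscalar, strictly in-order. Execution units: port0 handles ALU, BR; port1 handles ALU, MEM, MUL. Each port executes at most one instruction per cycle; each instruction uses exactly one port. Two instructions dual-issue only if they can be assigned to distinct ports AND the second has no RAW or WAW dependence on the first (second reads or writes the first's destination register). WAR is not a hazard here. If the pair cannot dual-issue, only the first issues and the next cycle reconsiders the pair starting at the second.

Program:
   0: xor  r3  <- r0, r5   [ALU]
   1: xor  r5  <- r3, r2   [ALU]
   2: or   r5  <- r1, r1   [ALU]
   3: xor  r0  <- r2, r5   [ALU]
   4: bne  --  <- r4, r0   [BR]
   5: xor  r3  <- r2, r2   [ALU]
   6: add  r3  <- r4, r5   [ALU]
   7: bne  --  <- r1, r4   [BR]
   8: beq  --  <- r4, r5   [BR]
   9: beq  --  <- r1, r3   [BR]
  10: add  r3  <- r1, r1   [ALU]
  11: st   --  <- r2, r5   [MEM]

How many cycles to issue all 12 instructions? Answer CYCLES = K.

CYCLES = 9

[0] i0  xor  -- RAW r3
[1] i1  xor  -- WAW r5
[2] i2  or  -- RAW r5
[3] i3  xor  -- RAW r0
[4] i4&i5  bne;xor  -- dual
[5] i6&i7  add;bne  -- dual
[6] i8  beq  -- no-port BR/BR
[7] i9&i10  beq;add  -- dual
[8] i11  st  -- tail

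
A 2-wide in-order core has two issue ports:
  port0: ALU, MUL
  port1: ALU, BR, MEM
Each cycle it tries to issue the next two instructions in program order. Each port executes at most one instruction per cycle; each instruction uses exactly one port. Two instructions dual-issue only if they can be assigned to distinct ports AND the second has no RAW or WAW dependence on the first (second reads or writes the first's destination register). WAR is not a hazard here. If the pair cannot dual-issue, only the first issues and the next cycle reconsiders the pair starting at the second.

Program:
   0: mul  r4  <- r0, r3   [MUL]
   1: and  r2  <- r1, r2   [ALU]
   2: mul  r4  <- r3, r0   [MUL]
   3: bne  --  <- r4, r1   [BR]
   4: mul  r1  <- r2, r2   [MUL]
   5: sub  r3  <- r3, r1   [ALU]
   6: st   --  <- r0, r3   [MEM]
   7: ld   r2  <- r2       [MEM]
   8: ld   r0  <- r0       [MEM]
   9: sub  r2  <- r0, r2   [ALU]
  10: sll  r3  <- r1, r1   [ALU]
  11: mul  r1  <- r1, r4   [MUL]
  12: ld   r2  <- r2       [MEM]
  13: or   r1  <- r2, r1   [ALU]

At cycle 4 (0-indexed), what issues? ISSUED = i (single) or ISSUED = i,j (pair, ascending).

0. mul.MUL;and.ALU @i0+i1  | 2-wide
1. mul.MUL @i2  | RAW r4
2. bne.BR;mul.MUL @i3+i4  | 2-wide
3. sub.ALU @i5  | RAW r3
4. st.MEM @i6  | no-port MEM/MEM
5. ld.MEM @i7  | no-port MEM/MEM
6. ld.MEM @i8  | RAW r0
7. sub.ALU;sll.ALU @i9+i10  | 2-wide
8. mul.MUL;ld.MEM @i11+i12  | 2-wide
9. or.ALU @i13  | tail

ISSUED = 6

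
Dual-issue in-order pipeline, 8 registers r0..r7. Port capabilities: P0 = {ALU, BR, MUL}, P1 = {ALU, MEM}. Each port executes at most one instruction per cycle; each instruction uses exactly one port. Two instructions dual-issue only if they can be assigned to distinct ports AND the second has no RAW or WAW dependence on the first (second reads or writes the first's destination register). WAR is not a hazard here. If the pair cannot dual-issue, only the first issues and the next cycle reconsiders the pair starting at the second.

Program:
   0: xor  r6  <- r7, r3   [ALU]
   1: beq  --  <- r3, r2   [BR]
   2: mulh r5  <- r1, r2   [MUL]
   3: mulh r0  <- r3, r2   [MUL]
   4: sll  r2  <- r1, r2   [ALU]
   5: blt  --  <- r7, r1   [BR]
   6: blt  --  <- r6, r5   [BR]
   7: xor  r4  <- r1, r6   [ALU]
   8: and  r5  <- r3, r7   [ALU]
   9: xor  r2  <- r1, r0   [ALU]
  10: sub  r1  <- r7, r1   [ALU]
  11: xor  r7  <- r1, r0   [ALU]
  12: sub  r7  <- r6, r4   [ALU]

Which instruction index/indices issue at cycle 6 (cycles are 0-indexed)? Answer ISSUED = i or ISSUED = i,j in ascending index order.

[0] i0/i1  xor.ALU+beq.BR  -- 2-wide
[1] i2  mulh.MUL  -- no-port MUL/MUL
[2] i3/i4  mulh.MUL+sll.ALU  -- 2-wide
[3] i5  blt.BR  -- no-port BR/BR
[4] i6/i7  blt.BR+xor.ALU  -- 2-wide
[5] i8/i9  and.ALU+xor.ALU  -- 2-wide
[6] i10  sub.ALU  -- RAW r1
[7] i11  xor.ALU  -- WAW r7
[8] i12  sub.ALU  -- tail

ISSUED = 10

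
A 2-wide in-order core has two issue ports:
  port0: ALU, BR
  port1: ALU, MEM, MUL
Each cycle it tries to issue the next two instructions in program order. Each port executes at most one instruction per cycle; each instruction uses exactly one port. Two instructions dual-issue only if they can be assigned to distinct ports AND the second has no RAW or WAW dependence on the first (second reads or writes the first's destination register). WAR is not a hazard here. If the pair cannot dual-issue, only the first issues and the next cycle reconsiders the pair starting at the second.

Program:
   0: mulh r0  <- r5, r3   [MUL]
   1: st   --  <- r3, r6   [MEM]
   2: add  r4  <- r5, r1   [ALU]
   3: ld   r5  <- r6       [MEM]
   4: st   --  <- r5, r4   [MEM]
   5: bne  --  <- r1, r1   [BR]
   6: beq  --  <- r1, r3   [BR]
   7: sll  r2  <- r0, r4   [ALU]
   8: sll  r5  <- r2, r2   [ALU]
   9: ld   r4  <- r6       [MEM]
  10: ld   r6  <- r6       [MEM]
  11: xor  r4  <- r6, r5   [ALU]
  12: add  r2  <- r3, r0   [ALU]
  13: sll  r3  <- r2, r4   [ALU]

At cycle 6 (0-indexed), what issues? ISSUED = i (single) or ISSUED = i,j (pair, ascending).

  cy0 -> i0 (mulh.MUL) no-port MUL/MEM
  cy1 -> i1/i2 (st.MEM add.ALU) pair
  cy2 -> i3 (ld.MEM) no-port MEM/MEM
  cy3 -> i4/i5 (st.MEM bne.BR) pair
  cy4 -> i6/i7 (beq.BR sll.ALU) pair
  cy5 -> i8/i9 (sll.ALU ld.MEM) pair
  cy6 -> i10 (ld.MEM) RAW r6
  cy7 -> i11/i12 (xor.ALU add.ALU) pair
  cy8 -> i13 (sll.ALU) tail

ISSUED = 10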